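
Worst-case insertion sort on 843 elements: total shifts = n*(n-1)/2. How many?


Sum of shifts = 1 + 2 + 3 + ... + 842
= 843 * 842 / 2
= 709806 / 2
= 354903


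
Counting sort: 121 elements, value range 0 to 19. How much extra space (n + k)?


n = 121 (output array)
k = 20 (count array for 20 distinct values)
Extra space = 121 + 20 = 141


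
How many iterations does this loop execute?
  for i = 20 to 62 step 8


The loop variable i takes values starting at 20 and increments by 8 each iteration.
Sequence: i = 20, 28, 36, 44, 52, 60
The upper bound 62 is inclusive, so the count is floor((last - first) / step) + 1:
floor((62 - 20) / 8) + 1 = floor(42/8) + 1 = 5 + 1 = 6


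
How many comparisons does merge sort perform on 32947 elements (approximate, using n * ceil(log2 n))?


Recursion depth: ceil(log2(32947)) = 16
Each recursion level merges n = 32947 elements
Total = 32947 * 16 = 527152


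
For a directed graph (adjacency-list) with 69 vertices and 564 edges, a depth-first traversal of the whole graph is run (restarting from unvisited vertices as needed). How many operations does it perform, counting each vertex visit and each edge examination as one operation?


A full DFS traversal visits each vertex once and examines each edge once.
V = 69
E = 564
Sum = 69 + 564 = 633


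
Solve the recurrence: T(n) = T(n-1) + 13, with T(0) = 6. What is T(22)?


Unrolling the recurrence:
T(22) = T(21) + 13
       = T(20) + 13 + 13
       = T(19) + 13*3
       ...
       = T(0) + 13*22
       = 6 + 286 = 292


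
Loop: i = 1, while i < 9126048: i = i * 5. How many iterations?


i multiplies by 5 each step:
i = 1 -> 5 -> 25 -> 125 -> 625 -> 3125 -> 15625 -> 78125 -> 390625 -> 1953125 -> 9765625 (stop)
Iterations = ceil(log_5(9126048)) = 10


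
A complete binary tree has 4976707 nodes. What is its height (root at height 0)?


In a complete binary tree, level k holds nodes 2^k .. 2^(k+1)-1 (1-indexed).
Height = floor(log2(n)) = floor(log2(4976707)) = 22
Check: 2^22 = 4194304 <= 4976707 < 8388608 = 2^23


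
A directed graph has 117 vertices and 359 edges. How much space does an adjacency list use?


Adjacency list: one list head per vertex + one entry per edge
Vertex heads: 117
Edge entries: 359
Total = 117 + 359 = 476


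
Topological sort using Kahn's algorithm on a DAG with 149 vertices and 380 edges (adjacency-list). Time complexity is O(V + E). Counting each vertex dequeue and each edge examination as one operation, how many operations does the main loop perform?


Kahn's algorithm:
  1. Compute in-degrees: O(V + E)
  2. Process queue: each vertex dequeued once (O(V))
     each edge examined once (O(E))
Total = V + E = 149 + 380 = 529


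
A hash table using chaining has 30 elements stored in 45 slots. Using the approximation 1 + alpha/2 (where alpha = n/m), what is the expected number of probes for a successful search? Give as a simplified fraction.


Load factor alpha = n/m = 30/45
Expected probes = 1 + alpha/2 = 1 + 30/(2*45)
= 1 + 30/90
= 90/90 + 30/90
= 120/90
Simplify: 4/3


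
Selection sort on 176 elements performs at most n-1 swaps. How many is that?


Each of the 175 passes places one element in its final position.
Pass 1: swap minimum into position 0
Pass 2: swap minimum of remaining into position 1
...
Pass 175: last two elements, one swap
Maximum swaps = 176 - 1 = 175


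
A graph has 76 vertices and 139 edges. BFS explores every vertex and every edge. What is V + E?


A full BFS traversal dequeues each vertex once and examines each edge once.
Vertex visits: 76
Edge visits: 139
V + E = 76 + 139 = 215


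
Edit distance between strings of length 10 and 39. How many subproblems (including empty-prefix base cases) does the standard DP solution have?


The table includes base cases (empty prefixes).
Rows: (m+1) = 11
Columns: (n+1) = 40
Total = 11 * 40 = 440


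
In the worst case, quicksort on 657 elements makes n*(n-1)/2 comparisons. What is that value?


Sum of comparisons per partition:
656 + 655 + ... + 1 + 0
= 657 * (657 - 1) / 2
= 657 * 656 / 2
= 215496


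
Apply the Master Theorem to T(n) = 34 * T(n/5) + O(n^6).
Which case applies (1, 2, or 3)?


The Master Theorem: T(n) = a*T(n/b) + O(n^c)
  a = 34, b = 5, c = 6
log_b(a) = log_5(34) ~ 2.191
Compare b^c with a: 5^6 = 15625 > 34, so c > log_b(a).
Since c > log_b(a), Case 3 applies.
T(n) = O(n^6)
Master Theorem case = 3


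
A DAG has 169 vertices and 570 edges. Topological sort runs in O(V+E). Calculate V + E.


V = 169 (vertex processing)
E = 570 (edge processing)
V + E = 169 + 570 = 739


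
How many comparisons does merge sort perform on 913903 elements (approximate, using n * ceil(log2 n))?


Recursion depth: ceil(log2(913903)) = 20
Each recursion level merges n = 913903 elements
Total = 913903 * 20 = 18278060


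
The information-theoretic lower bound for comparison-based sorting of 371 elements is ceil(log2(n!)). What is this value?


A binary decision tree of height h has at most 2^h leaves and needs at least n! of them, so h >= ceil(log2(n!)).
371! is far too large to multiply out, so use Stirling's series:
  ln(n!) ~ n ln n - n + (1/2) ln(2 pi n) + 1/(12n)  (error below 1/(360 n^3), negligible here)
  ln(371) = 5.9162021
  n ln n = 371 * 5.9162021 = 2194.9110
  (1/2) ln(2 pi * 371) = (1/2) ln(2331.0617) = 3.8770
  1/(12*371) = 0.0002
  ln(371!) ~ 2194.9110 - 371 + 3.8770 + 0.0002 = 1827.7882
Convert to base 2: log2(371!) = 1827.7882 / ln 2 = 1827.7882 / 0.69314718 = 2636.9410
ceil(2636.9410) = 2637


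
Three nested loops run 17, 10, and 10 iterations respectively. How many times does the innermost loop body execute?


Loop 1 (outermost): 17 iterations
Loop 2 (middle): 10 iterations per outer
Loop 3 (innermost): 10 iterations per middle
Total = 17 * 10 * 10 = 1700


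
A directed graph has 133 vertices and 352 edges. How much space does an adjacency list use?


Adjacency list: one list head per vertex + one entry per edge
Vertex heads: 133
Edge entries: 352
Total = 133 + 352 = 485


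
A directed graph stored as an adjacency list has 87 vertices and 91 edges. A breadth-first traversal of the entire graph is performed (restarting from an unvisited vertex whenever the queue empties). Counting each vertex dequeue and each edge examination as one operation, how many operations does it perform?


A full BFS traversal dequeues each vertex once and examines each edge once.
Vertex visits: 87
Edge visits: 91
V + E = 87 + 91 = 178


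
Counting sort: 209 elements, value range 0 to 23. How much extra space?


n = 209 (output array)
k = 24 (count array for 24 distinct values)
Extra space = 209 + 24 = 233


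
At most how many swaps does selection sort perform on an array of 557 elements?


Each of the 556 passes places one element in its final position.
Pass 1: swap minimum into position 0
Pass 2: swap minimum of remaining into position 1
...
Pass 556: last two elements, one swap
Maximum swaps = 557 - 1 = 556


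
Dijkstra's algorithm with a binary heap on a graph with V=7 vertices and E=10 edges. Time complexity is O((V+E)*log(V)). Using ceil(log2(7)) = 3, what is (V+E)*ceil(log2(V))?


Dijkstra with a binary heap: each vertex is extracted once, each edge may relax once.
Each heap operation costs O(log V).
V + E = 7 + 10 = 17
ceil(log2(7)) = 3 (since 2^2 = 4 < 7 <= 8 = 2^3)
Total heap work = (V+E) * ceil(log2(V)) = 17 * 3 = 51


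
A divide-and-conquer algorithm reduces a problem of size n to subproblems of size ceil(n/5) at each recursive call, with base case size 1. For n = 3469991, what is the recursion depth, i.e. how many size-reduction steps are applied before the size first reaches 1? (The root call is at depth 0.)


Each step divides the size by 5 (rounding up); after k steps the size is ceil(n/5^k), which equals 1 exactly when 5^k >= n.
So the depth is the smallest k with 5^k >= 3469991, i.e. ceil(log_5(3469991)).
5^9 = 1953125 < 3469991 <= 9765625 = 5^10
Recursion depth = 10


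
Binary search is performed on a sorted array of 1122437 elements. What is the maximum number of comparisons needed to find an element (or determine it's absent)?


Binary search halves the search space each comparison:
  Step 1: search space = 1122437 -> 561218
  Step 2: search space = 561218 -> 280609
  Step 3: search space = 280609 -> 140304
  Step 4: search space = 140304 -> 70152
  Step 5: search space = 70152 -> 35076
  Step 6: search space = 35076 -> 17538
  Step 7: search space = 17538 -> 8769
  Step 8: search space = 8769 -> 4384
  Step 9: search space = 4384 -> 2192
  Step 10: search space = 2192 -> 1096
  Step 11: search space = 1096 -> 548
  Step 12: search space = 548 -> 274
  Step 13: search space = 274 -> 137
  Step 14: search space = 137 -> 68
  Step 15: search space = 68 -> 34
  Step 16: search space = 34 -> 17
  Step 17: search space = 17 -> 8
  Step 18: search space = 8 -> 4
  Step 19: search space = 4 -> 2
  Step 20: search space = 2 -> 1
  Step 21: search space = 1 (final check)
Maximum comparisons = floor(log2(1122437)) + 1 = 20 + 1 = 21


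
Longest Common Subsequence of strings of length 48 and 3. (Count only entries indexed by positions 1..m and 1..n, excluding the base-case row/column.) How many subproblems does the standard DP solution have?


DP table indexed by positions in both strings.
First string: 48 positions
Second string: 3 positions
Total = 48 * 3 = 144


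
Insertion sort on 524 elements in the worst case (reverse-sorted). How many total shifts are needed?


In the worst case (reverse-sorted), each element shifts past all previous:
  Element 1: 1 shifts
  Element 2: 2 shifts
  Element 3: 3 shifts
  Element 4: 4 shifts
  Element 5: 5 shifts
  ...
  Element 523: 523 shifts
Total = 1 + 2 + ... + 523
= 524*(524-1)/2 = 137026


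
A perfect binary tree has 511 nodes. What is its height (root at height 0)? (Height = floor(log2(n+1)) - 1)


For a perfect binary tree of height h: n = 2^(h+1) - 1, so h = log2(n+1) - 1.
  n + 1 = 512 = 2^9
  log2(512) = 9
  height = 9 - 1 = 8


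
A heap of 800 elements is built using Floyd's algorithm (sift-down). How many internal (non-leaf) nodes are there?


Leaf nodes occupy roughly half the array.
Sift-down is called for each internal node, starting from the last one.
Internal nodes = floor(n/2) = floor(800/2) = 400


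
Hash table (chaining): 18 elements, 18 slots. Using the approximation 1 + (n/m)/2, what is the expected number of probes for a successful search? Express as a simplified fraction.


Computing expected probes:
alpha = 18/18
= 1 + alpha/2
= 1 + 18/(2*18)
= (2*18 + 18) / (2*18)
= 54/36 = 3/2


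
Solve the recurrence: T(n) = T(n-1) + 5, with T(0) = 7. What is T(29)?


Unrolling the recurrence:
T(29) = T(28) + 5
       = T(27) + 5 + 5
       = T(26) + 5*3
       ...
       = T(0) + 5*29
       = 7 + 145 = 152


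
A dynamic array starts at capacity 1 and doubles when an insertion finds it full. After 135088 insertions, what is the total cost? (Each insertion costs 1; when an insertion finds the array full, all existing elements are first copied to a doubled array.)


Insertion cost: 135088 (one per element)
Resizes occur just before inserting elements 2, 3, 5, 9, ...
Elements copied at each resize: 1 + 2 + 4 + 8 + 16 + 32 + 64 + 128 + 256 + 512 + 1024 + 2048 + 4096 + 8192 + 16384 + 32768 + 65536 + 131072
Sum of copies = 262143 (geometric series: 2^k - 1)
Total = 135088 + 262143 = 397231


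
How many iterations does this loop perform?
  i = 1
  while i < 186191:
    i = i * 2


The loop variable doubles each iteration:
i = 1 -> 2 -> 4 -> 8 -> 16 -> 32 -> 64 -> 128 -> 256 -> 512 -> 1024 -> 2048 -> 4096 -> 8192 -> 16384 -> 32768 -> 65536 -> 131072 -> 262144 (stop, 262144 >= 186191)
Number of doublings = ceil(log2(186191)) = 18


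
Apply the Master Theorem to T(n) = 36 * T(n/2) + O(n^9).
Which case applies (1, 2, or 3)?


The Master Theorem: T(n) = a*T(n/b) + O(n^c)
  a = 36, b = 2, c = 9
log_b(a) = log_2(36) ~ 5.17
Compare b^c with a: 2^9 = 512 > 36, so c > log_b(a).
Since c > log_b(a), Case 3 applies.
T(n) = O(n^9)
Master Theorem case = 3


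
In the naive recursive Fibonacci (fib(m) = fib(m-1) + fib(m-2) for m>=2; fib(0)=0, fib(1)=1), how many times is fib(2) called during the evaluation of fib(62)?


Let N(m) = number of times fib(m) is called while evaluating fib(62).
N(62) = 1 (the initial call).
N(61) = 1 (only fib(62) calls it).
For 1 <= m <= 60: fib(m) is called by fib(m+1) and fib(m+2), so
  N(m) = N(m+1) + N(m+2).
fib(0) is called only by fib(2), so N(0) = N(2).
Walk down from m=62:
  N(62)=1, N(61)=1, N(60)=2, N(59)=3, N(58)=5, N(57)=8, N(56)=13, N(55)=21, N(54)=34, N(53)=55, N(52)=89, N(51)=144, N(50)=233, N(49)=377, N(48)=610, N(47)=987, N(46)=1597, N(45)=2584, N(44)=4181, N(43)=6765, N(42)=10946, N(41)=17711, N(40)=28657, N(39)=46368, N(38)=75025, N(37)=121393, N(36)=196418, N(35)=317811, N(34)=514229, N(33)=832040, N(32)=1346269, N(31)=2178309, N(30)=3524578, N(29)=5702887, N(28)=9227465, N(27)=14930352, N(26)=24157817, N(25)=39088169, N(24)=63245986, N(23)=102334155, N(22)=165580141, N(21)=267914296, N(20)=433494437, N(19)=701408733, N(18)=1134903170, N(17)=1836311903, N(16)=2971215073, N(15)=4807526976, N(14)=7778742049, N(13)=12586269025, N(12)=20365011074, N(11)=32951280099, N(10)=53316291173, N(9)=86267571272, N(8)=139583862445, N(7)=225851433717, N(6)=365435296162, N(5)=591286729879, N(4)=956722026041, N(3)=1548008755920, N(2)=2504730781961
N(2) = 2504730781961


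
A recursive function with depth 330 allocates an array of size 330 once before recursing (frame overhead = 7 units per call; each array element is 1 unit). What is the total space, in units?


Array allocation: 330 units (allocated once)
Stack frames: 330 deep * 7 per frame = 2310 units
Total = 330 + 2310 = 2640


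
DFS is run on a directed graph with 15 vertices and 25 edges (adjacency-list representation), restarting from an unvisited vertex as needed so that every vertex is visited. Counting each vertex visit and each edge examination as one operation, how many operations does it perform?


A full DFS traversal processes each vertex exactly once (push/pop on stack).
Each directed edge is examined once.
V = 15, E = 25
V + E = 40


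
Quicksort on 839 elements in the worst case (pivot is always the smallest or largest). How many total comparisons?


In the worst case, each partition step picks the worst pivot:
  Partition 1: 838 comparisons (n-1 elements to compare)
  Partition 2: 837 comparisons
  Partition 3: 836 comparisons
  Partition 4: 835 comparisons
  Partition 5: 834 comparisons
  ...
  Last partition: 0 comparisons
Total = (n-1) + (n-2) + ... + 1 + 0 = n*(n-1)/2
= 839*838/2 = 351541


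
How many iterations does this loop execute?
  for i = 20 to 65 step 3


The loop variable i takes values starting at 20 and increments by 3 each iteration.
Sequence: i = 20, 23, 26, 29, 32, 35, 38, 41, 44, ...
The upper bound 65 is inclusive, so the count is floor((last - first) / step) + 1:
floor((65 - 20) / 3) + 1 = floor(45/3) + 1 = 15 + 1 = 16


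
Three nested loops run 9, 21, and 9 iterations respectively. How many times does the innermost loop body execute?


Loop 1 (outermost): 9 iterations
Loop 2 (middle): 21 iterations per outer
Loop 3 (innermost): 9 iterations per middle
Total = 9 * 21 * 9 = 1701


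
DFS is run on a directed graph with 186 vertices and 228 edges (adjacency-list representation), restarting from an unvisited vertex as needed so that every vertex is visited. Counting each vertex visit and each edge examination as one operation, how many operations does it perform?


A full DFS traversal processes each vertex exactly once (push/pop on stack).
Each directed edge is examined once.
V = 186, E = 228
V + E = 414


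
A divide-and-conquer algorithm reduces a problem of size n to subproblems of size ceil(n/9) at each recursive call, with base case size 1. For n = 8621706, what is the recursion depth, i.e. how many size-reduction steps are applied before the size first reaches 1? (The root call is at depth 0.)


Each step divides the size by 9 (rounding up); after k steps the size is ceil(n/9^k), which equals 1 exactly when 9^k >= n.
So the depth is the smallest k with 9^k >= 8621706, i.e. ceil(log_9(8621706)).
9^7 = 4782969 < 8621706 <= 43046721 = 9^8
Recursion depth = 8


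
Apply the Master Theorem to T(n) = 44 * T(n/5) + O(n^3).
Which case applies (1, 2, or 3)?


The Master Theorem: T(n) = a*T(n/b) + O(n^c)
  a = 44, b = 5, c = 3
log_b(a) = log_5(44) ~ 2.351
Compare b^c with a: 5^3 = 125 > 44, so c > log_b(a).
Since c > log_b(a), Case 3 applies.
T(n) = O(n^3)
Master Theorem case = 3


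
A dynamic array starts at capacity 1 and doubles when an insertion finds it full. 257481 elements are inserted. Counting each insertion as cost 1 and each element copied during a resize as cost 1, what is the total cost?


n = 257481
Insertion costs: 257481
Resizes copy 1, 2, 4, ... up to the largest power of 2 that is <= n-1 = 257480, i.e. 131072.
Copy costs = 1 + 2 + 4 + 8 + 16 + 32 + 64 + 128 + 256 + 512 + 1024 + 2048 + 4096 + 8192 + 16384 + 32768 + 65536 + 131072 = 262143
Total = 257481 + 262143 = 519624


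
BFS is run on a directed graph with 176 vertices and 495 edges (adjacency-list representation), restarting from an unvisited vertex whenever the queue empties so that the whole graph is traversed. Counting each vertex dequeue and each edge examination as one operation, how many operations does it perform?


A full BFS traversal dequeues each vertex exactly once and examines each directed edge exactly once.
V = 176 (vertex processing cost)
E = 495 (edge examination cost)
Total operations proportional to V + E = 176 + 495 = 671


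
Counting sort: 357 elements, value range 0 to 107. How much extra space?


n = 357 (output array)
k = 108 (count array for 108 distinct values)
Extra space = 357 + 108 = 465


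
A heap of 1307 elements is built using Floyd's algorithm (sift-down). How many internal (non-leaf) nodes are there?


Leaf nodes occupy roughly half the array.
Sift-down is called for each internal node, starting from the last one.
Internal nodes = floor(n/2) = floor(1307/2) = 653


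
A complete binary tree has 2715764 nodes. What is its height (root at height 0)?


In a complete binary tree, level k holds nodes 2^k .. 2^(k+1)-1 (1-indexed).
Height = floor(log2(n)) = floor(log2(2715764)) = 21
Check: 2^21 = 2097152 <= 2715764 < 4194304 = 2^22


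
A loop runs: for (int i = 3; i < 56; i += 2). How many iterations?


Loop starts at i = 3, increments by 2, stops when i >= 56.
Number of iterations = ceil((56 - 3) / 2)
= ceil(53 / 2)
= 27


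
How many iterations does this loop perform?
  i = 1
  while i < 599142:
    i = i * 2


The loop variable doubles each iteration:
i = 1 -> 2 -> 4 -> 8 -> 16 -> 32 -> 64 -> 128 -> 256 -> 512 -> 1024 -> 2048 -> 4096 -> 8192 -> 16384 -> 32768 -> 65536 -> 131072 -> 262144 -> 524288 -> 1048576 (stop, 1048576 >= 599142)
Number of doublings = ceil(log2(599142)) = 20


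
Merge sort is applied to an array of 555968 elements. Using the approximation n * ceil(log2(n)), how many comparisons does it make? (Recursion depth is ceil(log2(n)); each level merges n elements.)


Merge sort divides the array into halves recursively.
Number of levels = ceil(log2(555968)) = 20
At each level, approximately n = 555968 comparisons are needed for merging.
Total comparisons ~ n * ceil(log2(n)) = 555968 * 20 = 11119360


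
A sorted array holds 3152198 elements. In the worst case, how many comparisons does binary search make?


Halving sequence: 3152198 -> 1576099 -> 788049 -> 394024 -> 197012 -> 98506 -> 49253 -> 24626 -> 12313 -> 6156 -> 3078 -> 1539 -> 769 -> 384 -> 192 -> 96 -> 48 -> 24 -> 12 -> 6 -> 3 -> 1
Number of halvings = 21
Max comparisons = 21 + 1 = 22


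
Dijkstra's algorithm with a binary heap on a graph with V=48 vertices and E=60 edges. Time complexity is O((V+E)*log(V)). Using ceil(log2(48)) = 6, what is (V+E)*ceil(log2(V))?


Dijkstra with a binary heap: each vertex is extracted once, each edge may relax once.
Each heap operation costs O(log V).
V + E = 48 + 60 = 108
ceil(log2(48)) = 6 (since 2^5 = 32 < 48 <= 64 = 2^6)
Total heap work = (V+E) * ceil(log2(V)) = 108 * 6 = 648


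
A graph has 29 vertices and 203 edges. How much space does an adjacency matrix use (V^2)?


Adjacency matrix: V x V grid of entries
Space = V^2 = 29^2 = 29 * 29 = 841


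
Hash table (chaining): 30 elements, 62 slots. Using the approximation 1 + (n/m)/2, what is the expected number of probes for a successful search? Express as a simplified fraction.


Computing expected probes:
alpha = 30/62
= 1 + alpha/2
= 1 + 30/(2*62)
= (2*62 + 30) / (2*62)
= 154/124 = 77/62


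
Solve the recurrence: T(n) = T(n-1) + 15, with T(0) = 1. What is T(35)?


Unrolling the recurrence:
T(35) = T(34) + 15
       = T(33) + 15 + 15
       = T(32) + 15*3
       ...
       = T(0) + 15*35
       = 1 + 525 = 526


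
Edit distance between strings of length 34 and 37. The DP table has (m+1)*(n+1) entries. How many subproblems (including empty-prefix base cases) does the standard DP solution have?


The table includes base cases (empty prefixes).
Rows: (m+1) = 35
Columns: (n+1) = 38
Total = 35 * 38 = 1330


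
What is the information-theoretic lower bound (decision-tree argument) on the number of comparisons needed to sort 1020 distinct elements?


A binary decision tree of height h has at most 2^h leaves and needs at least n! of them, so h >= ceil(log2(n!)).
1020! is far too large to multiply out, so use Stirling's series:
  ln(n!) ~ n ln n - n + (1/2) ln(2 pi n) + 1/(12n)  (error below 1/(360 n^3), negligible here)
  ln(1020) = 6.9275579
  n ln n = 1020 * 6.9275579 = 7066.1091
  (1/2) ln(2 pi * 1020) = (1/2) ln(6408.8490) = 4.3827
  1/(12*1020) = 0.0001
  ln(1020!) ~ 7066.1091 - 1020 + 4.3827 + 0.0001 = 6050.4919
Convert to base 2: log2(1020!) = 6050.4919 / ln 2 = 6050.4919 / 0.69314718 = 8729.0147
ceil(8729.0147) = 8730


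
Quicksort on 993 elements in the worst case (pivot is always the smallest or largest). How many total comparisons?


In the worst case, each partition step picks the worst pivot:
  Partition 1: 992 comparisons (n-1 elements to compare)
  Partition 2: 991 comparisons
  Partition 3: 990 comparisons
  Partition 4: 989 comparisons
  Partition 5: 988 comparisons
  ...
  Last partition: 0 comparisons
Total = (n-1) + (n-2) + ... + 1 + 0 = n*(n-1)/2
= 993*992/2 = 492528


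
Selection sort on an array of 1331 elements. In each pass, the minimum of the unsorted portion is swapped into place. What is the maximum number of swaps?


Selection sort performs one swap per pass:
  Pass 1: find min in positions 0 to 1330, swap with position 0
  Pass 2: find min in positions 1 to 1330, swap with position 1
  Pass 3: find min in positions 2 to 1330, swap with position 2
  Pass 4: find min in positions 3 to 1330, swap with position 3
  Pass 5: find min in positions 4 to 1330, swap with position 4
  ... (1325 more passes)
Total passes (and swaps) = n - 1 = 1331 - 1 = 1330


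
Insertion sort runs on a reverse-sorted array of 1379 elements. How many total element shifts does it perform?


Sum of shifts = 1 + 2 + 3 + ... + 1378
= 1379 * 1378 / 2
= 1900262 / 2
= 950131


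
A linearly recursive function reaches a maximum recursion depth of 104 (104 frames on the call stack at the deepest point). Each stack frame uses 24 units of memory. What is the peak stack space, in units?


Maximum recursion depth = 104 frames
Memory per frame = 24 units
Total stack space = depth * frame_size
= 104 * 24 = 2496


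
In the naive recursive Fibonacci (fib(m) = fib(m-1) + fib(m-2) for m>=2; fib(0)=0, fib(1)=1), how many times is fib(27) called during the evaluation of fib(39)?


Let N(m) = number of times fib(m) is called while evaluating fib(39).
N(39) = 1 (the initial call).
N(38) = 1 (only fib(39) calls it).
For 1 <= m <= 37: fib(m) is called by fib(m+1) and fib(m+2), so
  N(m) = N(m+1) + N(m+2).
fib(0) is called only by fib(2), so N(0) = N(2).
Walk down from m=39:
  N(39)=1, N(38)=1, N(37)=2, N(36)=3, N(35)=5, N(34)=8, N(33)=13, N(32)=21, N(31)=34, N(30)=55, N(29)=89, N(28)=144, N(27)=233
N(27) = 233


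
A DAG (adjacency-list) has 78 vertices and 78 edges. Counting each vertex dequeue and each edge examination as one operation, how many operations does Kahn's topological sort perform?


V = 78 (vertex processing)
E = 78 (edge processing)
V + E = 78 + 78 = 156


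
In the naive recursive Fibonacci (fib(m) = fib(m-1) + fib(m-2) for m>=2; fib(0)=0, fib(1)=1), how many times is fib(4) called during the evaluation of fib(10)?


Let N(m) = number of times fib(m) is called while evaluating fib(10).
N(10) = 1 (the initial call).
N(9) = 1 (only fib(10) calls it).
For 1 <= m <= 8: fib(m) is called by fib(m+1) and fib(m+2), so
  N(m) = N(m+1) + N(m+2).
fib(0) is called only by fib(2), so N(0) = N(2).
Walk down from m=10:
  N(10)=1, N(9)=1, N(8)=2, N(7)=3, N(6)=5, N(5)=8, N(4)=13
N(4) = 13


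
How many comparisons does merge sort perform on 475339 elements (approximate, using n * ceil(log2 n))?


Recursion depth: ceil(log2(475339)) = 19
Each recursion level merges n = 475339 elements
Total = 475339 * 19 = 9031441


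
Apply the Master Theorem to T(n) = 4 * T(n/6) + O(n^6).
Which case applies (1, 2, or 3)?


The Master Theorem: T(n) = a*T(n/b) + O(n^c)
  a = 4, b = 6, c = 6
log_b(a) = log_6(4) ~ 0.774
Compare b^c with a: 6^6 = 46656 > 4, so c > log_b(a).
Since c > log_b(a), Case 3 applies.
T(n) = O(n^6)
Master Theorem case = 3


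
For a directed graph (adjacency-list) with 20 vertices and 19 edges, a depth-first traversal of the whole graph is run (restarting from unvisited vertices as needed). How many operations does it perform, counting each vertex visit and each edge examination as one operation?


A full DFS traversal visits each vertex once and examines each edge once.
V = 20
E = 19
Sum = 20 + 19 = 39


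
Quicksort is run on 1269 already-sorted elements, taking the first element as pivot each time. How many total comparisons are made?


Sum of comparisons per partition:
1268 + 1267 + ... + 1 + 0
= 1269 * (1269 - 1) / 2
= 1269 * 1268 / 2
= 804546


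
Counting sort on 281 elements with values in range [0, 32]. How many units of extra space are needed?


Output array size: 281 (to store sorted result)
Count array size: 33 (one slot per possible value, range 0 to 32)
Total extra space = 281 + 33 = 314


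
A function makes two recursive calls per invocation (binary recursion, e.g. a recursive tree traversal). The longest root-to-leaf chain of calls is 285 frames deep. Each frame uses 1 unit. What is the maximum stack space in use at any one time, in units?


Binary recursion: the two calls run one after the other, so only one root-to-leaf chain of frames is on the stack at a time.
Maximum depth (longest chain) = 285 frames
Each frame = 1 unit
Max stack space = 285 * 1 = 285


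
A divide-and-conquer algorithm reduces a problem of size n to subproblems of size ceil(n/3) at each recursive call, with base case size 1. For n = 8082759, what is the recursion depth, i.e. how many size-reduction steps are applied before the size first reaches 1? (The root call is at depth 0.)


Each step divides the size by 3 (rounding up); after k steps the size is ceil(n/3^k), which equals 1 exactly when 3^k >= n.
So the depth is the smallest k with 3^k >= 8082759, i.e. ceil(log_3(8082759)).
3^14 = 4782969 < 8082759 <= 14348907 = 3^15
Recursion depth = 15


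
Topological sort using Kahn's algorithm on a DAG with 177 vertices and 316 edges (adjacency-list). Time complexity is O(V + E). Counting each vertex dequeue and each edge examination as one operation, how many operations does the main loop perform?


Kahn's algorithm:
  1. Compute in-degrees: O(V + E)
  2. Process queue: each vertex dequeued once (O(V))
     each edge examined once (O(E))
Total = V + E = 177 + 316 = 493


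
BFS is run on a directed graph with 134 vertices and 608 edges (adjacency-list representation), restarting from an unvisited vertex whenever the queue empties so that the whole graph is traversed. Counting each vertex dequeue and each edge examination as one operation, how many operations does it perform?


A full BFS traversal dequeues each vertex exactly once and examines each directed edge exactly once.
V = 134 (vertex processing cost)
E = 608 (edge examination cost)
Total operations proportional to V + E = 134 + 608 = 742


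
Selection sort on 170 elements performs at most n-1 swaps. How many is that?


Each of the 169 passes places one element in its final position.
Pass 1: swap minimum into position 0
Pass 2: swap minimum of remaining into position 1
...
Pass 169: last two elements, one swap
Maximum swaps = 170 - 1 = 169


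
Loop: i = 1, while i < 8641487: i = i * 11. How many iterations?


i multiplies by 11 each step:
i = 1 -> 11 -> 121 -> 1331 -> 14641 -> 161051 -> 1771561 -> 19487171 (stop)
Iterations = ceil(log_11(8641487)) = 7


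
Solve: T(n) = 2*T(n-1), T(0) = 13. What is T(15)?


Unrolling:
T(15) = 2*T(14) = 2^2*T(13) = ... = 2^15*T(0)
= 2^15 * 13
= 32768 * 13 = 425984


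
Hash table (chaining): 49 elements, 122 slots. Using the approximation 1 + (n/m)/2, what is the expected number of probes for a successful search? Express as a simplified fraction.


Computing expected probes:
alpha = 49/122
= 1 + alpha/2
= 1 + 49/(2*122)
= (2*122 + 49) / (2*122)
= 293/244


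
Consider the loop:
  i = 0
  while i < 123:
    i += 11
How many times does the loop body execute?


Starting at i = 0, each iteration adds 11.
Iterations until i >= 123:
  Iteration 1: i = 0 -> i = 11
  Iteration 2: i = 11 -> i = 22
  Iteration 3: i = 22 -> i = 33
  Iteration 4: i = 33 -> i = 44
  Iteration 5: i = 44 -> i = 55
  Iteration 6: i = 55 -> i = 66
  Iteration 7: i = 66 -> i = 77
  Iteration 8: i = 77 -> i = 88
  ... continuing ...
Total iterations = ceil(123/11) = 12


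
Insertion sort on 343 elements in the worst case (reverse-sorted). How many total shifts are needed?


In the worst case (reverse-sorted), each element shifts past all previous:
  Element 1: 1 shifts
  Element 2: 2 shifts
  Element 3: 3 shifts
  Element 4: 4 shifts
  Element 5: 5 shifts
  ...
  Element 342: 342 shifts
Total = 1 + 2 + ... + 342
= 343*(343-1)/2 = 58653


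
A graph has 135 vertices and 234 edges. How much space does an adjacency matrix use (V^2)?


Adjacency matrix: V x V grid of entries
Space = V^2 = 135^2 = 135 * 135 = 18225


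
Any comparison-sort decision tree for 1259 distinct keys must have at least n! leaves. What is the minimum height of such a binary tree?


A binary decision tree of height h has at most 2^h leaves and needs at least n! of them, so h >= ceil(log2(n!)).
1259! is far too large to multiply out, so use Stirling's series:
  ln(n!) ~ n ln n - n + (1/2) ln(2 pi n) + 1/(12n)  (error below 1/(360 n^3), negligible here)
  ln(1259) = 7.1380730
  n ln n = 1259 * 7.1380730 = 8986.8339
  (1/2) ln(2 pi * 1259) = (1/2) ln(7910.5303) = 4.4880
  1/(12*1259) = 0.0001
  ln(1259!) ~ 8986.8339 - 1259 + 4.4880 + 0.0001 = 7732.3220
Convert to base 2: log2(1259!) = 7732.3220 / ln 2 = 7732.3220 / 0.69314718 = 11155.3826
ceil(11155.3826) = 11156


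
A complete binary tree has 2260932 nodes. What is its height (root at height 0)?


In a complete binary tree, level k holds nodes 2^k .. 2^(k+1)-1 (1-indexed).
Height = floor(log2(n)) = floor(log2(2260932)) = 21
Check: 2^21 = 2097152 <= 2260932 < 4194304 = 2^22


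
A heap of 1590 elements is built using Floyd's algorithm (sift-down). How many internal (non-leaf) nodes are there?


Leaf nodes occupy roughly half the array.
Sift-down is called for each internal node, starting from the last one.
Internal nodes = floor(n/2) = floor(1590/2) = 795


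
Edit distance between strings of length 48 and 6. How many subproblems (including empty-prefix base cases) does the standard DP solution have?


The table includes base cases (empty prefixes).
Rows: (m+1) = 49
Columns: (n+1) = 7
Total = 49 * 7 = 343


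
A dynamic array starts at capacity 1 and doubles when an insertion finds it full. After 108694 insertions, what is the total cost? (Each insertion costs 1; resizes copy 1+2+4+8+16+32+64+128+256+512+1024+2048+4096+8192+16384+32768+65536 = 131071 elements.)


Insertion cost: 108694 (one per element)
Resizes occur just before inserting elements 2, 3, 5, 9, ...
Elements copied at each resize: 1 + 2 + 4 + 8 + 16 + 32 + 64 + 128 + 256 + 512 + 1024 + 2048 + 4096 + 8192 + 16384 + 32768 + 65536
Sum of copies = 131071 (geometric series: 2^k - 1)
Total = 108694 + 131071 = 239765


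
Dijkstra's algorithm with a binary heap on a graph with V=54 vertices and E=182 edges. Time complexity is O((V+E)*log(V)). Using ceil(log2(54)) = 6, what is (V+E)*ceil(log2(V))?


Dijkstra with a binary heap: each vertex is extracted once, each edge may relax once.
Each heap operation costs O(log V).
V + E = 54 + 182 = 236
ceil(log2(54)) = 6 (since 2^5 = 32 < 54 <= 64 = 2^6)
Total heap work = (V+E) * ceil(log2(V)) = 236 * 6 = 1416


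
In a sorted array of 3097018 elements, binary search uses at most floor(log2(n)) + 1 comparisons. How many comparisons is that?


Halving sequence: 3097018 -> 1548509 -> 774254 -> 387127 -> 193563 -> 96781 -> 48390 -> 24195 -> 12097 -> 6048 -> 3024 -> 1512 -> 756 -> 378 -> 189 -> 94 -> 47 -> 23 -> 11 -> 5 -> 2 -> 1
Number of halvings = 21
Max comparisons = 21 + 1 = 22


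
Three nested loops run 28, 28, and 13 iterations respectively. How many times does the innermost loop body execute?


Loop 1 (outermost): 28 iterations
Loop 2 (middle): 28 iterations per outer
Loop 3 (innermost): 13 iterations per middle
Total = 28 * 28 * 13 = 10192


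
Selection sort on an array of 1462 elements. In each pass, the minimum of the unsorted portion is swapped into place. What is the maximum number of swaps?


Selection sort performs one swap per pass:
  Pass 1: find min in positions 0 to 1461, swap with position 0
  Pass 2: find min in positions 1 to 1461, swap with position 1
  Pass 3: find min in positions 2 to 1461, swap with position 2
  Pass 4: find min in positions 3 to 1461, swap with position 3
  Pass 5: find min in positions 4 to 1461, swap with position 4
  ... (1456 more passes)
Total passes (and swaps) = n - 1 = 1462 - 1 = 1461


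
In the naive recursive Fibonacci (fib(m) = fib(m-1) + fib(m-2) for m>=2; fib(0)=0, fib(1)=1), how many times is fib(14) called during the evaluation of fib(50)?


Let N(m) = number of times fib(m) is called while evaluating fib(50).
N(50) = 1 (the initial call).
N(49) = 1 (only fib(50) calls it).
For 1 <= m <= 48: fib(m) is called by fib(m+1) and fib(m+2), so
  N(m) = N(m+1) + N(m+2).
fib(0) is called only by fib(2), so N(0) = N(2).
Walk down from m=50:
  N(50)=1, N(49)=1, N(48)=2, N(47)=3, N(46)=5, N(45)=8, N(44)=13, N(43)=21, N(42)=34, N(41)=55, N(40)=89, N(39)=144, N(38)=233, N(37)=377, N(36)=610, N(35)=987, N(34)=1597, N(33)=2584, N(32)=4181, N(31)=6765, N(30)=10946, N(29)=17711, N(28)=28657, N(27)=46368, N(26)=75025, N(25)=121393, N(24)=196418, N(23)=317811, N(22)=514229, N(21)=832040, N(20)=1346269, N(19)=2178309, N(18)=3524578, N(17)=5702887, N(16)=9227465, N(15)=14930352, N(14)=24157817
N(14) = 24157817


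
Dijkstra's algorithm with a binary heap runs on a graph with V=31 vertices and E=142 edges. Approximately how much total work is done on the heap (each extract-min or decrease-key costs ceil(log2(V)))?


Dijkstra with a binary heap: each vertex is extracted once, each edge may relax once.
Each heap operation costs O(log V).
V + E = 31 + 142 = 173
ceil(log2(31)) = 5 (since 2^4 = 16 < 31 <= 32 = 2^5)
Total heap work = (V+E) * ceil(log2(V)) = 173 * 5 = 865


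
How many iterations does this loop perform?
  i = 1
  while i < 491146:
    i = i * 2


The loop variable doubles each iteration:
i = 1 -> 2 -> 4 -> 8 -> 16 -> 32 -> 64 -> 128 -> 256 -> 512 -> 1024 -> 2048 -> 4096 -> 8192 -> 16384 -> 32768 -> 65536 -> 131072 -> 262144 -> 524288 (stop, 524288 >= 491146)
Number of doublings = ceil(log2(491146)) = 19


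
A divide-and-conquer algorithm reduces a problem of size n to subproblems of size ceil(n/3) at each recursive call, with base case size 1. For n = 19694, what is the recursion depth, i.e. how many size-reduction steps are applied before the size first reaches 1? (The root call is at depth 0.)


Each step divides the size by 3 (rounding up); after k steps the size is ceil(n/3^k), which equals 1 exactly when 3^k >= n.
So the depth is the smallest k with 3^k >= 19694, i.e. ceil(log_3(19694)).
3^9 = 19683 < 19694 <= 59049 = 3^10
Recursion depth = 10


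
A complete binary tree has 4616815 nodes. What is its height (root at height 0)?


In a complete binary tree, level k holds nodes 2^k .. 2^(k+1)-1 (1-indexed).
Height = floor(log2(n)) = floor(log2(4616815)) = 22
Check: 2^22 = 4194304 <= 4616815 < 8388608 = 2^23


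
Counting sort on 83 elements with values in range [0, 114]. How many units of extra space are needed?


Output array size: 83 (to store sorted result)
Count array size: 115 (one slot per possible value, range 0 to 114)
Total extra space = 83 + 115 = 198


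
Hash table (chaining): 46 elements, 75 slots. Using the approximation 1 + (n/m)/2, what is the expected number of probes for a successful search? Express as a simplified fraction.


Computing expected probes:
alpha = 46/75
= 1 + alpha/2
= 1 + 46/(2*75)
= (2*75 + 46) / (2*75)
= 196/150 = 98/75


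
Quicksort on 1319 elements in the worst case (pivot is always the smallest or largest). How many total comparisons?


In the worst case, each partition step picks the worst pivot:
  Partition 1: 1318 comparisons (n-1 elements to compare)
  Partition 2: 1317 comparisons
  Partition 3: 1316 comparisons
  Partition 4: 1315 comparisons
  Partition 5: 1314 comparisons
  ...
  Last partition: 0 comparisons
Total = (n-1) + (n-2) + ... + 1 + 0 = n*(n-1)/2
= 1319*1318/2 = 869221


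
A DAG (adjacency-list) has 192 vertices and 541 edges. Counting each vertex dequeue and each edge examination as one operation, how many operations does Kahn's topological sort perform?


V = 192 (vertex processing)
E = 541 (edge processing)
V + E = 192 + 541 = 733


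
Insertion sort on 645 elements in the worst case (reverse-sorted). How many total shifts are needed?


In the worst case (reverse-sorted), each element shifts past all previous:
  Element 1: 1 shifts
  Element 2: 2 shifts
  Element 3: 3 shifts
  Element 4: 4 shifts
  Element 5: 5 shifts
  ...
  Element 644: 644 shifts
Total = 1 + 2 + ... + 644
= 645*(645-1)/2 = 207690


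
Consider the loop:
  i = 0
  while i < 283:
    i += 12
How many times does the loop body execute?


Starting at i = 0, each iteration adds 12.
Iterations until i >= 283:
  Iteration 1: i = 0 -> i = 12
  Iteration 2: i = 12 -> i = 24
  Iteration 3: i = 24 -> i = 36
  Iteration 4: i = 36 -> i = 48
  Iteration 5: i = 48 -> i = 60
  Iteration 6: i = 60 -> i = 72
  Iteration 7: i = 72 -> i = 84
  Iteration 8: i = 84 -> i = 96
  ... continuing ...
Total iterations = ceil(283/12) = 24


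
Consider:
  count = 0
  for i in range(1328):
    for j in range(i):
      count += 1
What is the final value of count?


For each i, the inner loop runs i times:
  i=0: inner runs 0 times
  i=1: inner runs 1 time
  i=2: inner runs 2 times
  i=3: inner runs 3 times
  i=4: inner runs 4 times
  i=5: inner runs 5 times
  i=6: inner runs 6 times
  i=7: inner runs 7 times
  ...
Total = 0 + 1 + 2 + ... + 1327 = 1328*(1328-1)/2 = 881128


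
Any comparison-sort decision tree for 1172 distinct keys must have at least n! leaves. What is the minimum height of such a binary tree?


A binary decision tree of height h has at most 2^h leaves and needs at least n! of them, so h >= ceil(log2(n!)).
1172! is far too large to multiply out, so use Stirling's series:
  ln(n!) ~ n ln n - n + (1/2) ln(2 pi n) + 1/(12n)  (error below 1/(360 n^3), negligible here)
  ln(1172) = 7.0664670
  n ln n = 1172 * 7.0664670 = 8281.8993
  (1/2) ln(2 pi * 1172) = (1/2) ln(7363.8932) = 4.4522
  1/(12*1172) = 0.0001
  ln(1172!) ~ 8281.8993 - 1172 + 4.4522 + 0.0001 = 7114.3516
Convert to base 2: log2(1172!) = 7114.3516 / ln 2 = 7114.3516 / 0.69314718 = 10263.8398
ceil(10263.8398) = 10264
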